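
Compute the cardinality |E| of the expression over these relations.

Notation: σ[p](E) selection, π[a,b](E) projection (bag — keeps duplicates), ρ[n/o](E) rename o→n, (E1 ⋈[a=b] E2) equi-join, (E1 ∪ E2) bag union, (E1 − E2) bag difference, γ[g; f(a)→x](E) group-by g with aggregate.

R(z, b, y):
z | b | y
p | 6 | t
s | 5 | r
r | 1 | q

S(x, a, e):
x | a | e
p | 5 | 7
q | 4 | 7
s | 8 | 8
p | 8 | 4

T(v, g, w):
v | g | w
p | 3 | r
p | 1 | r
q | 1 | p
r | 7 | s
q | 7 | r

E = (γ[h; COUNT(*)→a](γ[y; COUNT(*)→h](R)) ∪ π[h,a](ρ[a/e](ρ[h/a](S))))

Stepwise |·|:
  R → 3
  γ[y; COUNT(*)→h](R) → 3
  γ[h; COUNT(*)→a](γ[y; COUNT(*)→h](R)) → 1
  S → 4
  ρ[h/a](S) → 4
  ρ[a/e](ρ[h/a](S)) → 4
  π[h,a](ρ[a/e](ρ[h/a](S))) → 4
  (γ[h; COUNT(*)→a](γ[y; COUNT(*)→h](R)) ∪ π[h,a](ρ[a/e](ρ[h/a](S)))) → 5

|E| = 5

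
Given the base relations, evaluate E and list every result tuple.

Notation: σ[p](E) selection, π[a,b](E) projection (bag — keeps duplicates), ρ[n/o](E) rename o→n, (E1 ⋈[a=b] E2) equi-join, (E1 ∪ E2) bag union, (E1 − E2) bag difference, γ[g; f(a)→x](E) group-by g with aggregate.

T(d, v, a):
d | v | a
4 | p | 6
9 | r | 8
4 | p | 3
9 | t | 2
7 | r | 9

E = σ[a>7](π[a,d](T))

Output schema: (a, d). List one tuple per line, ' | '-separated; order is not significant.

Per-node cardinality:
  T → 5
  π[a,d](T) → 5
  σ[a>7](π[a,d](T)) → 2

== RESULT ==
a | d
8 | 9
9 | 7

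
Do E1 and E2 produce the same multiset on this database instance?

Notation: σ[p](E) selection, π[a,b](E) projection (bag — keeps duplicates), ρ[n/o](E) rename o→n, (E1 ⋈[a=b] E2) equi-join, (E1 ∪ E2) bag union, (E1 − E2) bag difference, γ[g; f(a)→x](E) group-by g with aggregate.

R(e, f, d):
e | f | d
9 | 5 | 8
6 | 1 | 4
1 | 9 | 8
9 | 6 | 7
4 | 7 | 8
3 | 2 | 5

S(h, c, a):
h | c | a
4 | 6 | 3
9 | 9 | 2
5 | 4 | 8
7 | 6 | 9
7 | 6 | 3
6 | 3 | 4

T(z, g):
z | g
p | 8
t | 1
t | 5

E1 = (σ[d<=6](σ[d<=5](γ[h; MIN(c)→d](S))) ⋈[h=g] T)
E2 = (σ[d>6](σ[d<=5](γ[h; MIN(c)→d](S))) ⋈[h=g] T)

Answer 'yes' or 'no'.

E1 row counts bottom-up:
  S → 6
  γ[h; MIN(c)→d](S) → 5
  σ[d<=5](γ[h; MIN(c)→d](S)) → 2
  σ[d<=6](σ[d<=5](γ[h; MIN(c)→d](S))) → 2
  T → 3
  (σ[d<=6](σ[d<=5](γ[h; MIN(c)→d](S))) ⋈[h=g] T) → 1
E2 row counts bottom-up:
  S → 6
  γ[h; MIN(c)→d](S) → 5
  σ[d<=5](γ[h; MIN(c)→d](S)) → 2
  σ[d>6](σ[d<=5](γ[h; MIN(c)→d](S))) → 0
  T → 3
  (σ[d>6](σ[d<=5](γ[h; MIN(c)→d](S))) ⋈[h=g] T) → 0

E1 result:
h | d | z | g
5 | 4 | t | 5
E2 result:
h | d | z | g
(0 rows)
Witness: (5, 4, 't', 5) appears 1× in E1 but 0× in E2.

no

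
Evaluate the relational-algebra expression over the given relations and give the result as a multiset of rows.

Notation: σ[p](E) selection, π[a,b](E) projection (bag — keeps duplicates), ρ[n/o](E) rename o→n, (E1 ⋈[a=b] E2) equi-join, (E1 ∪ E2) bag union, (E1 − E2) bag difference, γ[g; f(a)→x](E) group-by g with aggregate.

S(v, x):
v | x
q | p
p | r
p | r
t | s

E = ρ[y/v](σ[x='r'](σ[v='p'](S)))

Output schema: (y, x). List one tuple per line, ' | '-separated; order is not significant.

Per-node cardinality:
  S → 4
  σ[v='p'](S) → 2
  σ[x='r'](σ[v='p'](S)) → 2
  ρ[y/v](σ[x='r'](σ[v='p'](S))) → 2

== RESULT ==
y | x
p | r
p | r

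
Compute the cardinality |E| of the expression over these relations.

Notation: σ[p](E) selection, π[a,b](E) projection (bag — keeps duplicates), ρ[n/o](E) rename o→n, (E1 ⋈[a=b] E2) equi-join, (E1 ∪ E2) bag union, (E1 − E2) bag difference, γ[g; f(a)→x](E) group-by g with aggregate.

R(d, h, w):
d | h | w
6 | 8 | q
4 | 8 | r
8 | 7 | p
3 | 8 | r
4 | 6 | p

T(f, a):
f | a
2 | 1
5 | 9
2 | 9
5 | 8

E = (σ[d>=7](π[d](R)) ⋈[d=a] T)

Stepwise |·|:
  R → 5
  π[d](R) → 5
  σ[d>=7](π[d](R)) → 1
  T → 4
  (σ[d>=7](π[d](R)) ⋈[d=a] T) → 1

|E| = 1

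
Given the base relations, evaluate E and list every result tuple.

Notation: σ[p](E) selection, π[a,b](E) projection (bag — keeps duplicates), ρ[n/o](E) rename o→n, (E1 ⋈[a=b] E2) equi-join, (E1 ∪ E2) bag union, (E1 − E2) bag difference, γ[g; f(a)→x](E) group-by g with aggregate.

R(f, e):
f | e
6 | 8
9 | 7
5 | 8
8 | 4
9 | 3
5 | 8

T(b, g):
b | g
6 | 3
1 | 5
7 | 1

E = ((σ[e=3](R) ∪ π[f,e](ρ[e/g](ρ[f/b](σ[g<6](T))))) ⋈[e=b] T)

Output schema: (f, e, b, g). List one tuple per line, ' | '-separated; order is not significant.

Subexpression sizes:
  R → 6
  σ[e=3](R) → 1
  T → 3
  σ[g<6](T) → 3
  ρ[f/b](σ[g<6](T)) → 3
  ρ[e/g](ρ[f/b](σ[g<6](T))) → 3
  π[f,e](ρ[e/g](ρ[f/b](σ[g<6](T)))) → 3
  (σ[e=3](R) ∪ π[f,e](ρ[e/g](ρ[f/b](σ[g<6](T))))) → 4
  T → 3
  ((σ[e=3](R) ∪ π[f,e](ρ[e/g](ρ[f/b](σ[g<6](T))))) ⋈[e=b] T) → 1

== RESULT ==
f | e | b | g
7 | 1 | 1 | 5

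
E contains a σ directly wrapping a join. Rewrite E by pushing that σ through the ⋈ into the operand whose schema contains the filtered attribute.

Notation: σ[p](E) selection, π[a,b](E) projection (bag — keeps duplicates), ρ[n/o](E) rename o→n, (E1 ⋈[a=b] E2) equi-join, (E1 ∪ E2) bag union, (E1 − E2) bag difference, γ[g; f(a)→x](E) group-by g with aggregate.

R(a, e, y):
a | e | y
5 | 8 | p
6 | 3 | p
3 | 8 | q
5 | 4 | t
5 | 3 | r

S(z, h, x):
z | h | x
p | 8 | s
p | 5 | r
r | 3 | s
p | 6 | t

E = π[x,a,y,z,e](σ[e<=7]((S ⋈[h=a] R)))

σ filters on e, owned by the right side.
E' = π[x,a,y,z,e]((S ⋈[h=a] σ[e<=7](R)))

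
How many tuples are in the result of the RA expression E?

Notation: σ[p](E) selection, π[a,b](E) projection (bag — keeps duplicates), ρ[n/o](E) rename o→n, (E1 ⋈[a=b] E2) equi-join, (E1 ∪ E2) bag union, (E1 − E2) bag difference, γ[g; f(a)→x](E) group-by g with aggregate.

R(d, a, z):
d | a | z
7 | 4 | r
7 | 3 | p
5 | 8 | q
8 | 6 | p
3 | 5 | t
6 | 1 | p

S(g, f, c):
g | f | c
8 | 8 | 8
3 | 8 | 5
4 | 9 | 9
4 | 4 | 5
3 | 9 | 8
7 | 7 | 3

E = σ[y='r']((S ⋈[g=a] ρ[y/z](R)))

Stepwise |·|:
  S → 6
  R → 6
  ρ[y/z](R) → 6
  (S ⋈[g=a] ρ[y/z](R)) → 5
  σ[y='r']((S ⋈[g=a] ρ[y/z](R))) → 2

|E| = 2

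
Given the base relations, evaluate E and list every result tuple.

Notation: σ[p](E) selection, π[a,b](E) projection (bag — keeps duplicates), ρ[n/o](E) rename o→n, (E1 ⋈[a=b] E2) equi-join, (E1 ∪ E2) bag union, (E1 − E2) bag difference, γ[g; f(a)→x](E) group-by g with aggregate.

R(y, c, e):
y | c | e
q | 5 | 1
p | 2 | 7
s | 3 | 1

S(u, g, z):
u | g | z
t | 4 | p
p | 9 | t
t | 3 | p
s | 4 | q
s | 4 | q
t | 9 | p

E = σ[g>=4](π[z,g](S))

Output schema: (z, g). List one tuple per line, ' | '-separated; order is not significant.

Stepwise |·|:
  S → 6
  π[z,g](S) → 6
  σ[g>=4](π[z,g](S)) → 5

== RESULT ==
z | g
p | 4
p | 9
q | 4
q | 4
t | 9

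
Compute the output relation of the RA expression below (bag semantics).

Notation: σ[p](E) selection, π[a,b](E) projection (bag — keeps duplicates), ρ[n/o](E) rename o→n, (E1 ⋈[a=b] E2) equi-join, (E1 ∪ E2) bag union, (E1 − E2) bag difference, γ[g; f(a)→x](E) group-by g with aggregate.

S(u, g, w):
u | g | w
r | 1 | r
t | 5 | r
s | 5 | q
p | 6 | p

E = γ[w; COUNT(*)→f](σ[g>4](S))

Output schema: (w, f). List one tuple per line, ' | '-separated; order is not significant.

Per-node cardinality:
  S → 4
  σ[g>4](S) → 3
  γ[w; COUNT(*)→f](σ[g>4](S)) → 3

== RESULT ==
w | f
p | 1
q | 1
r | 1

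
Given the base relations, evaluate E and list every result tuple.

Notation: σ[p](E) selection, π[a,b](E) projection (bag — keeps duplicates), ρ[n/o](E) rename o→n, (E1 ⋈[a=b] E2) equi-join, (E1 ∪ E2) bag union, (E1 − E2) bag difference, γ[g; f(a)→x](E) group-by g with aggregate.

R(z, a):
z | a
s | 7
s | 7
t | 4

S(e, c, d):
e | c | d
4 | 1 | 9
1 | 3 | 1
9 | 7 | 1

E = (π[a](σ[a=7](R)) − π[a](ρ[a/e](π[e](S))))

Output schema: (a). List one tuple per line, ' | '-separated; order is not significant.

Per-node cardinality:
  R → 3
  σ[a=7](R) → 2
  π[a](σ[a=7](R)) → 2
  S → 3
  π[e](S) → 3
  ρ[a/e](π[e](S)) → 3
  π[a](ρ[a/e](π[e](S))) → 3
  (π[a](σ[a=7](R)) − π[a](ρ[a/e](π[e](S)))) → 2

== RESULT ==
a
7
7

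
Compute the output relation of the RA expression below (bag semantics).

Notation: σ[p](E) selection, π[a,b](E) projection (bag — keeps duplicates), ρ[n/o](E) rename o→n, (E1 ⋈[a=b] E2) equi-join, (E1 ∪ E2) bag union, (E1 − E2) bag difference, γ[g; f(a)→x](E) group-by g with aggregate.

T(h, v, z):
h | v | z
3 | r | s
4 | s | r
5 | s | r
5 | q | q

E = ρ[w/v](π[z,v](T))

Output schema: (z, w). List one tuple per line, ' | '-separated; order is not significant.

Per-node cardinality:
  T → 4
  π[z,v](T) → 4
  ρ[w/v](π[z,v](T)) → 4

== RESULT ==
z | w
q | q
r | s
r | s
s | r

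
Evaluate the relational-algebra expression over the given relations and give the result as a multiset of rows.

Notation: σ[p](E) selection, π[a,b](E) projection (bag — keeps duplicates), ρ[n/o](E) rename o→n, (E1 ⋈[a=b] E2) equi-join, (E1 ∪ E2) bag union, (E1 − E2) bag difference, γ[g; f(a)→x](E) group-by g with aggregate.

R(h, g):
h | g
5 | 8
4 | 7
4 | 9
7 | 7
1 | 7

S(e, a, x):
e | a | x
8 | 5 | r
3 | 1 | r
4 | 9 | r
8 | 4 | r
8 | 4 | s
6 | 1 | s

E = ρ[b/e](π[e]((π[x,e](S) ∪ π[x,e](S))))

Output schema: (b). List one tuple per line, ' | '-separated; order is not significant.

Row counts bottom-up:
  S → 6
  π[x,e](S) → 6
  S → 6
  π[x,e](S) → 6
  (π[x,e](S) ∪ π[x,e](S)) → 12
  π[e]((π[x,e](S) ∪ π[x,e](S))) → 12
  ρ[b/e](π[e]((π[x,e](S) ∪ π[x,e](S)))) → 12

== RESULT ==
b
3
3
4
4
6
6
8
8
8
8
8
8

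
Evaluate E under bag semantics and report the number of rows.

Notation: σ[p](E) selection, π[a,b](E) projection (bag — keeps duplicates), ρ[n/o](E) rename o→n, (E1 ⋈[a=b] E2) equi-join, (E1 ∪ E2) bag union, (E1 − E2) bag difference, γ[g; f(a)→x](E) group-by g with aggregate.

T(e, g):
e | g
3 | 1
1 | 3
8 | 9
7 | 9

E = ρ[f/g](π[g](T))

Per-node cardinality:
  T → 4
  π[g](T) → 4
  ρ[f/g](π[g](T)) → 4

|E| = 4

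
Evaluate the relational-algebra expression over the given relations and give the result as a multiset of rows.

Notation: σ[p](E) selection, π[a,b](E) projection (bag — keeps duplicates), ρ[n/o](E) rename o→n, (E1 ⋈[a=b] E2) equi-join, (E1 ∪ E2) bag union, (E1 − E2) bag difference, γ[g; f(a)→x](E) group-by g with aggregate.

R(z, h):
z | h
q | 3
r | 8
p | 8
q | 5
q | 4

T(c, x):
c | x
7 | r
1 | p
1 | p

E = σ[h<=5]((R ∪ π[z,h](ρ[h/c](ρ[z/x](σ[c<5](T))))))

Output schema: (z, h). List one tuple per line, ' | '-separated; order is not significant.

Subexpression sizes:
  R → 5
  T → 3
  σ[c<5](T) → 2
  ρ[z/x](σ[c<5](T)) → 2
  ρ[h/c](ρ[z/x](σ[c<5](T))) → 2
  π[z,h](ρ[h/c](ρ[z/x](σ[c<5](T)))) → 2
  (R ∪ π[z,h](ρ[h/c](ρ[z/x](σ[c<5](T))))) → 7
  σ[h<=5]((R ∪ π[z,h](ρ[h/c](ρ[z/x](σ[c<5](T)))))) → 5

== RESULT ==
z | h
p | 1
p | 1
q | 3
q | 4
q | 5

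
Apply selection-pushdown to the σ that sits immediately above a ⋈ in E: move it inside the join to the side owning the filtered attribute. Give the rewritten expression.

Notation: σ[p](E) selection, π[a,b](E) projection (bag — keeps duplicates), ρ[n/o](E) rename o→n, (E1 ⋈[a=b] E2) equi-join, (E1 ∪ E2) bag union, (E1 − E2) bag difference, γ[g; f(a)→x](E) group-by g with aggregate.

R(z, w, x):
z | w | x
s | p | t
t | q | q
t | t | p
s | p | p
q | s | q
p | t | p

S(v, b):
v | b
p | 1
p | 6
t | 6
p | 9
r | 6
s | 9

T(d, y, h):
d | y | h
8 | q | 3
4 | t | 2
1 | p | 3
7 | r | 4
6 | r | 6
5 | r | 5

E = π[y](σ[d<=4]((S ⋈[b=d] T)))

σ filters on d, owned by the right side.
E' = π[y]((S ⋈[b=d] σ[d<=4](T)))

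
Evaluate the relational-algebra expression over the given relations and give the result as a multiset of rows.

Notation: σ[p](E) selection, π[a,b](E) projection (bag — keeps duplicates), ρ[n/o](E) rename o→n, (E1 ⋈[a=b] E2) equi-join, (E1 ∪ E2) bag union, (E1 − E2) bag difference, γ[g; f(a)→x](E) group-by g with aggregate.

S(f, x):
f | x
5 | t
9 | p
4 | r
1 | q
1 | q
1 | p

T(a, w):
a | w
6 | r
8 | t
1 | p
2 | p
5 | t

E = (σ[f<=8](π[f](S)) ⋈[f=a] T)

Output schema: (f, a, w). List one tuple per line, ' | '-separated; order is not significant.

Subexpression sizes:
  S → 6
  π[f](S) → 6
  σ[f<=8](π[f](S)) → 5
  T → 5
  (σ[f<=8](π[f](S)) ⋈[f=a] T) → 4

== RESULT ==
f | a | w
1 | 1 | p
1 | 1 | p
1 | 1 | p
5 | 5 | t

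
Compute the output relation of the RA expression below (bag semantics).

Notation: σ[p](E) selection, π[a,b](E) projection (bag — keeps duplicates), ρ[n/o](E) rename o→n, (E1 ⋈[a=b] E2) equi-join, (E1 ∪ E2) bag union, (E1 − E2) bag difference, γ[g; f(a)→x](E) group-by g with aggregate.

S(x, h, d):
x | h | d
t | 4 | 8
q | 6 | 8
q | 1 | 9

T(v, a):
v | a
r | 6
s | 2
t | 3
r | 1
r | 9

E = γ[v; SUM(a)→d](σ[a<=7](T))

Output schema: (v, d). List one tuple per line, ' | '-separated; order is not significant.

Row counts bottom-up:
  T → 5
  σ[a<=7](T) → 4
  γ[v; SUM(a)→d](σ[a<=7](T)) → 3

== RESULT ==
v | d
r | 7
s | 2
t | 3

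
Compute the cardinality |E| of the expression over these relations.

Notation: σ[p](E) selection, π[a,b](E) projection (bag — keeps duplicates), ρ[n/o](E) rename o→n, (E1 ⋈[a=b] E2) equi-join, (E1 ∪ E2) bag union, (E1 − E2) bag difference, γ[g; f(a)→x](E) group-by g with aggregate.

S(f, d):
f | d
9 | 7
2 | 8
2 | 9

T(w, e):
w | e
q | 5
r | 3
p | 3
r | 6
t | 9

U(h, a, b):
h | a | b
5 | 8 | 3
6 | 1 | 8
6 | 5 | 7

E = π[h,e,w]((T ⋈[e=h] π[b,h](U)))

Row counts bottom-up:
  T → 5
  U → 3
  π[b,h](U) → 3
  (T ⋈[e=h] π[b,h](U)) → 3
  π[h,e,w]((T ⋈[e=h] π[b,h](U))) → 3

|E| = 3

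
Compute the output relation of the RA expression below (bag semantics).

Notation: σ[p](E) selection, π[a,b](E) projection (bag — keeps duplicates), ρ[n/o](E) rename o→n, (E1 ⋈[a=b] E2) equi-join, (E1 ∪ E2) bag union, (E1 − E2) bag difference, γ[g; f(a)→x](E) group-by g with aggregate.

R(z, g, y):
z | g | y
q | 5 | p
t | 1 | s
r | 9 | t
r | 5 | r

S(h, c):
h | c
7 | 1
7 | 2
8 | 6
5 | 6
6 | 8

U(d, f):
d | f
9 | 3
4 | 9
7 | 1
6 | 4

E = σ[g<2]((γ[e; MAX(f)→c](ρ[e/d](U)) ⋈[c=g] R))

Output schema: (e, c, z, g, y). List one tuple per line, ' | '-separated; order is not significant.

Subexpression sizes:
  U → 4
  ρ[e/d](U) → 4
  γ[e; MAX(f)→c](ρ[e/d](U)) → 4
  R → 4
  (γ[e; MAX(f)→c](ρ[e/d](U)) ⋈[c=g] R) → 2
  σ[g<2]((γ[e; MAX(f)→c](ρ[e/d](U)) ⋈[c=g] R)) → 1

== RESULT ==
e | c | z | g | y
7 | 1 | t | 1 | s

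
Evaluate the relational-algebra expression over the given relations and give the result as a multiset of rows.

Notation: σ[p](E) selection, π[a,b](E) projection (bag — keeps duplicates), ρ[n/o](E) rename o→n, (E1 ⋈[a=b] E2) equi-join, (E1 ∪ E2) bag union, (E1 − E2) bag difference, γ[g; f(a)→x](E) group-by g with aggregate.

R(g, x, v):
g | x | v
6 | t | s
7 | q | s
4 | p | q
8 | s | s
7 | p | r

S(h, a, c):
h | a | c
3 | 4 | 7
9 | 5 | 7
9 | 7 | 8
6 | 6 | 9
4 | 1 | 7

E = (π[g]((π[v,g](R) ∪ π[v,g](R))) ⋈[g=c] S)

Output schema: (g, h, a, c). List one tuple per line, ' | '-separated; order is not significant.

Row counts bottom-up:
  R → 5
  π[v,g](R) → 5
  R → 5
  π[v,g](R) → 5
  (π[v,g](R) ∪ π[v,g](R)) → 10
  π[g]((π[v,g](R) ∪ π[v,g](R))) → 10
  S → 5
  (π[g]((π[v,g](R) ∪ π[v,g](R))) ⋈[g=c] S) → 14

== RESULT ==
g | h | a | c
7 | 3 | 4 | 7
7 | 3 | 4 | 7
7 | 3 | 4 | 7
7 | 3 | 4 | 7
7 | 4 | 1 | 7
7 | 4 | 1 | 7
7 | 4 | 1 | 7
7 | 4 | 1 | 7
7 | 9 | 5 | 7
7 | 9 | 5 | 7
7 | 9 | 5 | 7
7 | 9 | 5 | 7
8 | 9 | 7 | 8
8 | 9 | 7 | 8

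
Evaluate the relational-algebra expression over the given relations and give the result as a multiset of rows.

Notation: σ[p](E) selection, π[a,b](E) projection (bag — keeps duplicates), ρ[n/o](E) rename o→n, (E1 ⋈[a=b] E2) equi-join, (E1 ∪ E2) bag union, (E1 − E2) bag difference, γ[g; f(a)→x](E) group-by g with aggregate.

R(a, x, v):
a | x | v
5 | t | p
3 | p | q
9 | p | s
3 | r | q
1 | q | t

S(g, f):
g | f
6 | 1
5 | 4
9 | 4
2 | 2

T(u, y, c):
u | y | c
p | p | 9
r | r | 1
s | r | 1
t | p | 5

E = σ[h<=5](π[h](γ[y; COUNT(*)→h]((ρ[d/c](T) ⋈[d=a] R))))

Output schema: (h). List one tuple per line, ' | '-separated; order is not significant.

Row counts bottom-up:
  T → 4
  ρ[d/c](T) → 4
  R → 5
  (ρ[d/c](T) ⋈[d=a] R) → 4
  γ[y; COUNT(*)→h]((ρ[d/c](T) ⋈[d=a] R)) → 2
  π[h](γ[y; COUNT(*)→h]((ρ[d/c](T) ⋈[d=a] R))) → 2
  σ[h<=5](π[h](γ[y; COUNT(*)→h]((ρ[d/c](T) ⋈[d=a] R)))) → 2

== RESULT ==
h
2
2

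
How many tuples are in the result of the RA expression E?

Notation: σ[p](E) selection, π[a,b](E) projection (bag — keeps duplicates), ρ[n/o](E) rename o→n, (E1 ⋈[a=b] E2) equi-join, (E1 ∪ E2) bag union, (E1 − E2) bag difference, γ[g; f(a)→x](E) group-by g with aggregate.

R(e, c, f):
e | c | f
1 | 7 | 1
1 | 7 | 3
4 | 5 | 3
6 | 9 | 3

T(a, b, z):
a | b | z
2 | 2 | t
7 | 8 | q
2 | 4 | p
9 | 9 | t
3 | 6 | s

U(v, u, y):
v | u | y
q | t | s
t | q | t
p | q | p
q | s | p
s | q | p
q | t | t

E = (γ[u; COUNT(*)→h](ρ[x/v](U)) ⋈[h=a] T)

Subexpression sizes:
  U → 6
  ρ[x/v](U) → 6
  γ[u; COUNT(*)→h](ρ[x/v](U)) → 3
  T → 5
  (γ[u; COUNT(*)→h](ρ[x/v](U)) ⋈[h=a] T) → 3

|E| = 3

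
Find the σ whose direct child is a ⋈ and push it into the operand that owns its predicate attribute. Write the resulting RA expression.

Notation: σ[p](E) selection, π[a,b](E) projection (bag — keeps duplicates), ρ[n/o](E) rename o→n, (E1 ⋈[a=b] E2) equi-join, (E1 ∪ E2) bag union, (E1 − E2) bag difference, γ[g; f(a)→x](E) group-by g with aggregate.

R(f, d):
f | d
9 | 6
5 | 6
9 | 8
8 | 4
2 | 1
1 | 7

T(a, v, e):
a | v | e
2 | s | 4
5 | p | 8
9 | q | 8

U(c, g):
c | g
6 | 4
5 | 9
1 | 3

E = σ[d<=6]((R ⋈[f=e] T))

σ filters on d, owned by the left side.
E' = (σ[d<=6](R) ⋈[f=e] T)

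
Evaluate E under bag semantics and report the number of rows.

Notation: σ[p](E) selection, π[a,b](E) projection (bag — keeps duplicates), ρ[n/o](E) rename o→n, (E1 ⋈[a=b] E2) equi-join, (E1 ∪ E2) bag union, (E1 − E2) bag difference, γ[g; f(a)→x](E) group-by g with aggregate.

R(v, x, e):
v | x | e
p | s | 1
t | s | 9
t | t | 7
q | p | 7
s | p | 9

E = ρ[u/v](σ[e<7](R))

Row counts bottom-up:
  R → 5
  σ[e<7](R) → 1
  ρ[u/v](σ[e<7](R)) → 1

|E| = 1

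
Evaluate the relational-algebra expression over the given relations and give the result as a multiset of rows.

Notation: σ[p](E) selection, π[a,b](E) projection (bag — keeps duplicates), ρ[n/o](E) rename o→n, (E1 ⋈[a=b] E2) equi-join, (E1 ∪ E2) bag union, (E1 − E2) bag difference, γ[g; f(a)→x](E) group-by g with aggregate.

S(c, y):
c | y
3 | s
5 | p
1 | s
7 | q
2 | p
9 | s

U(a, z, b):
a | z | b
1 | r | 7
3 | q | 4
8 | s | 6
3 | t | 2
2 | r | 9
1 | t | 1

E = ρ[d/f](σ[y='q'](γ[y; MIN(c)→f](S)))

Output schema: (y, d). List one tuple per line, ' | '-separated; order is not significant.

Row counts bottom-up:
  S → 6
  γ[y; MIN(c)→f](S) → 3
  σ[y='q'](γ[y; MIN(c)→f](S)) → 1
  ρ[d/f](σ[y='q'](γ[y; MIN(c)→f](S))) → 1

== RESULT ==
y | d
q | 7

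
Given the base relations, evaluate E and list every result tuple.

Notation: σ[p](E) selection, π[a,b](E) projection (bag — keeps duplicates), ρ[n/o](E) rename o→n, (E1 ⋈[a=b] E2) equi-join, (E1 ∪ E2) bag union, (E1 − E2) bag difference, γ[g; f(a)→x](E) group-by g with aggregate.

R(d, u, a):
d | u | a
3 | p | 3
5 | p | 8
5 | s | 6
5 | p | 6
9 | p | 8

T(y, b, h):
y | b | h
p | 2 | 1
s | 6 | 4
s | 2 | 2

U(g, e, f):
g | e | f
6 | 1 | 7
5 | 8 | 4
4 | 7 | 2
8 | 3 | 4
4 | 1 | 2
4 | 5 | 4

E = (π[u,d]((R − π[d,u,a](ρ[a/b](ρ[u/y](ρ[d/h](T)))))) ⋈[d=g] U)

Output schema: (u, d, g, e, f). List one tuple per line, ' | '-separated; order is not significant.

Row counts bottom-up:
  R → 5
  T → 3
  ρ[d/h](T) → 3
  ρ[u/y](ρ[d/h](T)) → 3
  ρ[a/b](ρ[u/y](ρ[d/h](T))) → 3
  π[d,u,a](ρ[a/b](ρ[u/y](ρ[d/h](T)))) → 3
  (R − π[d,u,a](ρ[a/b](ρ[u/y](ρ[d/h](T))))) → 5
  π[u,d]((R − π[d,u,a](ρ[a/b](ρ[u/y](ρ[d/h](T)))))) → 5
  U → 6
  (π[u,d]((R − π[d,u,a](ρ[a/b](ρ[u/y](ρ[d/h](T)))))) ⋈[d=g] U) → 3

== RESULT ==
u | d | g | e | f
p | 5 | 5 | 8 | 4
p | 5 | 5 | 8 | 4
s | 5 | 5 | 8 | 4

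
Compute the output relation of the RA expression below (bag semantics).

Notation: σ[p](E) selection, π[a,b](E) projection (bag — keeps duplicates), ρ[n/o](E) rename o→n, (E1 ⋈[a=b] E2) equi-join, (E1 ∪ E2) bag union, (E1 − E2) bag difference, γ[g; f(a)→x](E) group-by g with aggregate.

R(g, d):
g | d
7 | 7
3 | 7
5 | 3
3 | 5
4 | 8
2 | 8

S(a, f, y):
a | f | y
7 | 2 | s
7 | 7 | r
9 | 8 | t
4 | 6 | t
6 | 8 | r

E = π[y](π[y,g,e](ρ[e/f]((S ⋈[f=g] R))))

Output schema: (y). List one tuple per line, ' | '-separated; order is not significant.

Per-node cardinality:
  S → 5
  R → 6
  (S ⋈[f=g] R) → 2
  ρ[e/f]((S ⋈[f=g] R)) → 2
  π[y,g,e](ρ[e/f]((S ⋈[f=g] R))) → 2
  π[y](π[y,g,e](ρ[e/f]((S ⋈[f=g] R)))) → 2

== RESULT ==
y
r
s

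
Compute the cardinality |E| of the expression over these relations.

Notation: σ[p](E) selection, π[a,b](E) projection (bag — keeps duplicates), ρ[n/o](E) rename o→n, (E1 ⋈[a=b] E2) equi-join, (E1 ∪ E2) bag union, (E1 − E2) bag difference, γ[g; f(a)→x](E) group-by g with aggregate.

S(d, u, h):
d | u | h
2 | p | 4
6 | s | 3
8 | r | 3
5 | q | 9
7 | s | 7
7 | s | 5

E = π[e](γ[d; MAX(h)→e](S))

Stepwise |·|:
  S → 6
  γ[d; MAX(h)→e](S) → 5
  π[e](γ[d; MAX(h)→e](S)) → 5

|E| = 5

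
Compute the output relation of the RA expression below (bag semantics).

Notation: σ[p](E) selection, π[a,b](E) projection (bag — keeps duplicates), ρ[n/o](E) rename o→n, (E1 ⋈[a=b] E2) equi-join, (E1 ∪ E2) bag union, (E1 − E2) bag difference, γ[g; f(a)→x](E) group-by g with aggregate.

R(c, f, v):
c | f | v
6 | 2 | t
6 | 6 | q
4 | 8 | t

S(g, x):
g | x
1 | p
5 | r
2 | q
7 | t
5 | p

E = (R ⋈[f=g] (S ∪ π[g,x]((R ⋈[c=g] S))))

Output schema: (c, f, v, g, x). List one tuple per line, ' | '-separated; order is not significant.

Row counts bottom-up:
  R → 3
  S → 5
  R → 3
  S → 5
  (R ⋈[c=g] S) → 0
  π[g,x]((R ⋈[c=g] S)) → 0
  (S ∪ π[g,x]((R ⋈[c=g] S))) → 5
  (R ⋈[f=g] (S ∪ π[g,x]((R ⋈[c=g] S)))) → 1

== RESULT ==
c | f | v | g | x
6 | 2 | t | 2 | q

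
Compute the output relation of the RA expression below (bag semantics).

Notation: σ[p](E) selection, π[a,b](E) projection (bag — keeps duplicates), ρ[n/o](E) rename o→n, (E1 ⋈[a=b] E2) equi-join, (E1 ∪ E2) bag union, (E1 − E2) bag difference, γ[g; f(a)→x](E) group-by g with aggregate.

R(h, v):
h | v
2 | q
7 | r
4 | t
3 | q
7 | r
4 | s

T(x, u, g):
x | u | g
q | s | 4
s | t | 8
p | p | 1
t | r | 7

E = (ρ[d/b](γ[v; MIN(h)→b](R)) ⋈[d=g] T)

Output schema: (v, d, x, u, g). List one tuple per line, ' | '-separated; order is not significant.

Subexpression sizes:
  R → 6
  γ[v; MIN(h)→b](R) → 4
  ρ[d/b](γ[v; MIN(h)→b](R)) → 4
  T → 4
  (ρ[d/b](γ[v; MIN(h)→b](R)) ⋈[d=g] T) → 3

== RESULT ==
v | d | x | u | g
r | 7 | t | r | 7
s | 4 | q | s | 4
t | 4 | q | s | 4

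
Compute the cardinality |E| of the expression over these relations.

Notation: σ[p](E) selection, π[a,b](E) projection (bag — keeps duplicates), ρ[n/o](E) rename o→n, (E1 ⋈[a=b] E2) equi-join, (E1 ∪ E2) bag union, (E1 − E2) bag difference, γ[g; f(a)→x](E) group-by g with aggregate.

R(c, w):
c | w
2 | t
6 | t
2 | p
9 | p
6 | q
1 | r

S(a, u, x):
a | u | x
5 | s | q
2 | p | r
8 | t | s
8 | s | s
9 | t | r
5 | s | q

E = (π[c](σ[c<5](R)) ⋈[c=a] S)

Stepwise |·|:
  R → 6
  σ[c<5](R) → 3
  π[c](σ[c<5](R)) → 3
  S → 6
  (π[c](σ[c<5](R)) ⋈[c=a] S) → 2

|E| = 2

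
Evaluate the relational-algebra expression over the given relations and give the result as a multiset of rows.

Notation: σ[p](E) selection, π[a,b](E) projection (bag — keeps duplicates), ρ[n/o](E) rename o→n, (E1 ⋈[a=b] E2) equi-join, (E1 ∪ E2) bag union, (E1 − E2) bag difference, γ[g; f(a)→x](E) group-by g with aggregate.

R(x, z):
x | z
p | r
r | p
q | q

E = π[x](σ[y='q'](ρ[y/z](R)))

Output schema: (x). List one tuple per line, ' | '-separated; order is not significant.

Subexpression sizes:
  R → 3
  ρ[y/z](R) → 3
  σ[y='q'](ρ[y/z](R)) → 1
  π[x](σ[y='q'](ρ[y/z](R))) → 1

== RESULT ==
x
q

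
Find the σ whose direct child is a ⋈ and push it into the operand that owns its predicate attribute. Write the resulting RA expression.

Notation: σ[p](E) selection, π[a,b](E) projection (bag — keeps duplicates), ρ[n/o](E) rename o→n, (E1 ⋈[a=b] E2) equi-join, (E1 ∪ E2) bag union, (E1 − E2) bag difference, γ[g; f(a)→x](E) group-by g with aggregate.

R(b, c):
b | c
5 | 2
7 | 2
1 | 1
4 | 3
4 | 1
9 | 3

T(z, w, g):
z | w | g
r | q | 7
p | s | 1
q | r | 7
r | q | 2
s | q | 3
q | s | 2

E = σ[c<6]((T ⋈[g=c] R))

σ filters on c, owned by the right side.
E' = (T ⋈[g=c] σ[c<6](R))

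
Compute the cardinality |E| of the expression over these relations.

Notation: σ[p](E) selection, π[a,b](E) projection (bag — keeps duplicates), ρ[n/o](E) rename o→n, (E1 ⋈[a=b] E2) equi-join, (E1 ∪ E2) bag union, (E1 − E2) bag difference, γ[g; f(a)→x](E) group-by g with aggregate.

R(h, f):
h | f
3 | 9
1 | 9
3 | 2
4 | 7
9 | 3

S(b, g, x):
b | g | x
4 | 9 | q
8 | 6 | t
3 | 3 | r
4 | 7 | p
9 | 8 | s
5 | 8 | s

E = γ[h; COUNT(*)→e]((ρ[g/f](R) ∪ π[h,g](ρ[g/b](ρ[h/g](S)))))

Subexpression sizes:
  R → 5
  ρ[g/f](R) → 5
  S → 6
  ρ[h/g](S) → 6
  ρ[g/b](ρ[h/g](S)) → 6
  π[h,g](ρ[g/b](ρ[h/g](S))) → 6
  (ρ[g/f](R) ∪ π[h,g](ρ[g/b](ρ[h/g](S)))) → 11
  γ[h; COUNT(*)→e]((ρ[g/f](R) ∪ π[h,g](ρ[g/b](ρ[h/g](S))))) → 7

|E| = 7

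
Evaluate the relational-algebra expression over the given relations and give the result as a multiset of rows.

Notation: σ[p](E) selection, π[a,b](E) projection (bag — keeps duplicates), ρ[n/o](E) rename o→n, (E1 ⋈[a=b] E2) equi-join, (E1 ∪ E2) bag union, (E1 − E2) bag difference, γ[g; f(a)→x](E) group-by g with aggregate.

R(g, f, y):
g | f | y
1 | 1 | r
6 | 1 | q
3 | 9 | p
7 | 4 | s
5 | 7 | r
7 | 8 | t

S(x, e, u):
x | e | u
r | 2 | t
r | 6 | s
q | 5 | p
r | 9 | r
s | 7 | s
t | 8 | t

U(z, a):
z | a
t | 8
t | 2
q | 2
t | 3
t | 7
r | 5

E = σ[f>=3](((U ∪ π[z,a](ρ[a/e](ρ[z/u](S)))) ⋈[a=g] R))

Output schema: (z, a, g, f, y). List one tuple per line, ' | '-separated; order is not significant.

Row counts bottom-up:
  U → 6
  S → 6
  ρ[z/u](S) → 6
  ρ[a/e](ρ[z/u](S)) → 6
  π[z,a](ρ[a/e](ρ[z/u](S))) → 6
  (U ∪ π[z,a](ρ[a/e](ρ[z/u](S)))) → 12
  R → 6
  ((U ∪ π[z,a](ρ[a/e](ρ[z/u](S)))) ⋈[a=g] R) → 8
  σ[f>=3](((U ∪ π[z,a](ρ[a/e](ρ[z/u](S)))) ⋈[a=g] R)) → 7

== RESULT ==
z | a | g | f | y
p | 5 | 5 | 7 | r
r | 5 | 5 | 7 | r
s | 7 | 7 | 4 | s
s | 7 | 7 | 8 | t
t | 3 | 3 | 9 | p
t | 7 | 7 | 4 | s
t | 7 | 7 | 8 | t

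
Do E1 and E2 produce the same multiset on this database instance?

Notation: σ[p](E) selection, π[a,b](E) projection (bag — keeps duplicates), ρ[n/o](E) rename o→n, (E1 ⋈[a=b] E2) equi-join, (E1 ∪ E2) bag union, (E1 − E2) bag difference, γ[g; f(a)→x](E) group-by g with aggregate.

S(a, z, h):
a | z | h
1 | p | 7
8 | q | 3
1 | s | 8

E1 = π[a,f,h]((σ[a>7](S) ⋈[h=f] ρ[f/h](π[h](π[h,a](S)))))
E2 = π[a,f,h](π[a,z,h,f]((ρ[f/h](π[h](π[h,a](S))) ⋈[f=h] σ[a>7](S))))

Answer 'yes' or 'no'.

E1 per-node cardinality:
  S → 3
  σ[a>7](S) → 1
  S → 3
  π[h,a](S) → 3
  π[h](π[h,a](S)) → 3
  ρ[f/h](π[h](π[h,a](S))) → 3
  (σ[a>7](S) ⋈[h=f] ρ[f/h](π[h](π[h,a](S)))) → 1
  π[a,f,h]((σ[a>7](S) ⋈[h=f] ρ[f/h](π[h](π[h,a](S))))) → 1
E2 per-node cardinality:
  S → 3
  π[h,a](S) → 3
  π[h](π[h,a](S)) → 3
  ρ[f/h](π[h](π[h,a](S))) → 3
  S → 3
  σ[a>7](S) → 1
  (ρ[f/h](π[h](π[h,a](S))) ⋈[f=h] σ[a>7](S)) → 1
  π[a,z,h,f]((ρ[f/h](π[h](π[h,a](S))) ⋈[f=h] σ[a>7](S))) → 1
  π[a,f,h](π[a,z,h,f]((ρ[f/h](π[h](π[h,a](S))) ⋈[f=h] σ[a>7](S)))) → 1

E1 and E2 produce the same multiset:
a | f | h
8 | 3 | 3

yes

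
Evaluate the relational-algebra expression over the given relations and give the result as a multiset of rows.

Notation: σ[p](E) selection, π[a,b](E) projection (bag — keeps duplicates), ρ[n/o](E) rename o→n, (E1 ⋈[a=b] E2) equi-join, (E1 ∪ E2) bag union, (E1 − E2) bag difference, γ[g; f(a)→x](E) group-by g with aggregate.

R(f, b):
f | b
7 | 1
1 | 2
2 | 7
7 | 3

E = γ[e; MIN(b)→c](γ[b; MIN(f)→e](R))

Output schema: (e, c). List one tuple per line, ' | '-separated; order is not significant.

Subexpression sizes:
  R → 4
  γ[b; MIN(f)→e](R) → 4
  γ[e; MIN(b)→c](γ[b; MIN(f)→e](R)) → 3

== RESULT ==
e | c
1 | 2
2 | 7
7 | 1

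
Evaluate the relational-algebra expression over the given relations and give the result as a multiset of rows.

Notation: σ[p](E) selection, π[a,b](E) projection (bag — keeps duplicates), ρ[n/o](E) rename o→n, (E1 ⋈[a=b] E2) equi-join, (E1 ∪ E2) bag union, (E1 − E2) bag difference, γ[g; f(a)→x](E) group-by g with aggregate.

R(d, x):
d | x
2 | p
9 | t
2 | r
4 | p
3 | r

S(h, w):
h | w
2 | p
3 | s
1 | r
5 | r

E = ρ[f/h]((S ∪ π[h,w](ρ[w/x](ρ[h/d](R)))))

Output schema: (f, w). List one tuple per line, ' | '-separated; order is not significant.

Subexpression sizes:
  S → 4
  R → 5
  ρ[h/d](R) → 5
  ρ[w/x](ρ[h/d](R)) → 5
  π[h,w](ρ[w/x](ρ[h/d](R))) → 5
  (S ∪ π[h,w](ρ[w/x](ρ[h/d](R)))) → 9
  ρ[f/h]((S ∪ π[h,w](ρ[w/x](ρ[h/d](R))))) → 9

== RESULT ==
f | w
1 | r
2 | p
2 | p
2 | r
3 | r
3 | s
4 | p
5 | r
9 | t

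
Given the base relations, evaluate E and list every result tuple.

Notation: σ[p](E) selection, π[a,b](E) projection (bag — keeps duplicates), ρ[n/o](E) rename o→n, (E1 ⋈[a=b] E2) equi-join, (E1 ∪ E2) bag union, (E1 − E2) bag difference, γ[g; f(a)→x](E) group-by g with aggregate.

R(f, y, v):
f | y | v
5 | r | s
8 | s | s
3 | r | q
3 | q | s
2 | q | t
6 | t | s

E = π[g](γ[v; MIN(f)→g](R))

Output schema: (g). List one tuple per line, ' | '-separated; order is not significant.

Row counts bottom-up:
  R → 6
  γ[v; MIN(f)→g](R) → 3
  π[g](γ[v; MIN(f)→g](R)) → 3

== RESULT ==
g
2
3
3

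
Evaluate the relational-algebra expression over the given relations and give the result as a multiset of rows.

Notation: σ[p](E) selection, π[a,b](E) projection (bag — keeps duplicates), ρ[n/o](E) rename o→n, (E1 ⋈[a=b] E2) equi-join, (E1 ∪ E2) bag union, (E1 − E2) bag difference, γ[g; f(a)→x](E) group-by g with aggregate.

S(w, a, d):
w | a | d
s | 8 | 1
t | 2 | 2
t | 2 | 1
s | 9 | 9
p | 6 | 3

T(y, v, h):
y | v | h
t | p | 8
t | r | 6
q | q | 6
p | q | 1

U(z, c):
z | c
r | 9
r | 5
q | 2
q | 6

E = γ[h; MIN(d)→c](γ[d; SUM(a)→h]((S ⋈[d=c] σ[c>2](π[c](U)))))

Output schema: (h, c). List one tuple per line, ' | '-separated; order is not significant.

Subexpression sizes:
  S → 5
  U → 4
  π[c](U) → 4
  σ[c>2](π[c](U)) → 3
  (S ⋈[d=c] σ[c>2](π[c](U))) → 1
  γ[d; SUM(a)→h]((S ⋈[d=c] σ[c>2](π[c](U)))) → 1
  γ[h; MIN(d)→c](γ[d; SUM(a)→h]((S ⋈[d=c] σ[c>2](π[c](U))))) → 1

== RESULT ==
h | c
9 | 9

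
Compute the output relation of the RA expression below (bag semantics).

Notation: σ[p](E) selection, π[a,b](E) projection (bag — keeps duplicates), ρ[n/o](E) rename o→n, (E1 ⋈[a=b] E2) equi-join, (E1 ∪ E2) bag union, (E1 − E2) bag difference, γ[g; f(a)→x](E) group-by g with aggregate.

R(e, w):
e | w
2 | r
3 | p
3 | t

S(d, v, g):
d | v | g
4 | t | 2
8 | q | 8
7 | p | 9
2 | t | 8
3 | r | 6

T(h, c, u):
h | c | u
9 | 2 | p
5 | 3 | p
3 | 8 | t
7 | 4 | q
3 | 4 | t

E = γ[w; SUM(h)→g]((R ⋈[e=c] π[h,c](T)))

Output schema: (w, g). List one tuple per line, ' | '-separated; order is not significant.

Stepwise |·|:
  R → 3
  T → 5
  π[h,c](T) → 5
  (R ⋈[e=c] π[h,c](T)) → 3
  γ[w; SUM(h)→g]((R ⋈[e=c] π[h,c](T))) → 3

== RESULT ==
w | g
p | 5
r | 9
t | 5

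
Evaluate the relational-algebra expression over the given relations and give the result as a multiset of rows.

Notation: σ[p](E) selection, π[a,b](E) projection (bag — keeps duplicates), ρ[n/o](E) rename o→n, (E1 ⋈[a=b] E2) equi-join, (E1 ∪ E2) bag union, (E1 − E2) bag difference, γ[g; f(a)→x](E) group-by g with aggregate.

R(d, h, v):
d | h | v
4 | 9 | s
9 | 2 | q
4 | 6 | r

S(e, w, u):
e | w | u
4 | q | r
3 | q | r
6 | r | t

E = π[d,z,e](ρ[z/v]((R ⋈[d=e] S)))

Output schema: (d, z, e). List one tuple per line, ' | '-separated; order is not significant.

Stepwise |·|:
  R → 3
  S → 3
  (R ⋈[d=e] S) → 2
  ρ[z/v]((R ⋈[d=e] S)) → 2
  π[d,z,e](ρ[z/v]((R ⋈[d=e] S))) → 2

== RESULT ==
d | z | e
4 | r | 4
4 | s | 4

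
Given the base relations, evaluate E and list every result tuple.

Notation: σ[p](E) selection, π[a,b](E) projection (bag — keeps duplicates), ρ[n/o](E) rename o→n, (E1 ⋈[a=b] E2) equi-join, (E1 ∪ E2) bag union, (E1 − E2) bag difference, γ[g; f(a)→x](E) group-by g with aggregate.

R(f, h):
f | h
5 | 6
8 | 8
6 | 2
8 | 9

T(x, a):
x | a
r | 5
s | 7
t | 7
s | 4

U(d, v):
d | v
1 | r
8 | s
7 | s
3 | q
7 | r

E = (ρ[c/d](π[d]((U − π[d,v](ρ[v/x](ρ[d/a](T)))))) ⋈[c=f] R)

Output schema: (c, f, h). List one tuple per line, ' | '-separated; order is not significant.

Subexpression sizes:
  U → 5
  T → 4
  ρ[d/a](T) → 4
  ρ[v/x](ρ[d/a](T)) → 4
  π[d,v](ρ[v/x](ρ[d/a](T))) → 4
  (U − π[d,v](ρ[v/x](ρ[d/a](T)))) → 4
  π[d]((U − π[d,v](ρ[v/x](ρ[d/a](T))))) → 4
  ρ[c/d](π[d]((U − π[d,v](ρ[v/x](ρ[d/a](T)))))) → 4
  R → 4
  (ρ[c/d](π[d]((U − π[d,v](ρ[v/x](ρ[d/a](T)))))) ⋈[c=f] R) → 2

== RESULT ==
c | f | h
8 | 8 | 8
8 | 8 | 9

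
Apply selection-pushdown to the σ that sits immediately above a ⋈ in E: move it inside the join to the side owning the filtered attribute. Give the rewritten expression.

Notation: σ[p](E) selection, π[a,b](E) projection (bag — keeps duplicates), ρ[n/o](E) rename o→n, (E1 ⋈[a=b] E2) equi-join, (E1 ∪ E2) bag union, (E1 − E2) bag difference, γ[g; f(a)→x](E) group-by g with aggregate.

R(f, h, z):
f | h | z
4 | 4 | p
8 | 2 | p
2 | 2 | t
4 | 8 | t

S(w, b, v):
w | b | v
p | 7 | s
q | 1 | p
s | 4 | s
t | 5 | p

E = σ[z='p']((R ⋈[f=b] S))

σ filters on z, owned by the left side.
E' = (σ[z='p'](R) ⋈[f=b] S)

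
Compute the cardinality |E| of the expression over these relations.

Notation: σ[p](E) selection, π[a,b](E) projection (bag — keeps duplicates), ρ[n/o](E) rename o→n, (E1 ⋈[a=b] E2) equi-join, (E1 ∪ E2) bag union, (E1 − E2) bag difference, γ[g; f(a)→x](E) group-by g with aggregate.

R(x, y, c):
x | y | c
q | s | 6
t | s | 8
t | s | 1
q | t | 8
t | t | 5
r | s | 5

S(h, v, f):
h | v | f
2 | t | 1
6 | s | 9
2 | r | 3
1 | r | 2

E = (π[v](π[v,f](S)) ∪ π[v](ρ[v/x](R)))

Per-node cardinality:
  S → 4
  π[v,f](S) → 4
  π[v](π[v,f](S)) → 4
  R → 6
  ρ[v/x](R) → 6
  π[v](ρ[v/x](R)) → 6
  (π[v](π[v,f](S)) ∪ π[v](ρ[v/x](R))) → 10

|E| = 10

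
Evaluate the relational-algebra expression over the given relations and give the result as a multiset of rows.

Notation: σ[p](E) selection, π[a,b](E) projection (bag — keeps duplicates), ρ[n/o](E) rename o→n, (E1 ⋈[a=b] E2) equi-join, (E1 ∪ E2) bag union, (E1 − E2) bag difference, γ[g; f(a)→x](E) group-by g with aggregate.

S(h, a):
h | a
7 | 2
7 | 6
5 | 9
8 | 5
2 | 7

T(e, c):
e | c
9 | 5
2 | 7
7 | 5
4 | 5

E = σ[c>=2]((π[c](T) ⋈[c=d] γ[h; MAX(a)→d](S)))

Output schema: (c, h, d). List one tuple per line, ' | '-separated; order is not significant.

Per-node cardinality:
  T → 4
  π[c](T) → 4
  S → 5
  γ[h; MAX(a)→d](S) → 4
  (π[c](T) ⋈[c=d] γ[h; MAX(a)→d](S)) → 4
  σ[c>=2]((π[c](T) ⋈[c=d] γ[h; MAX(a)→d](S))) → 4

== RESULT ==
c | h | d
5 | 8 | 5
5 | 8 | 5
5 | 8 | 5
7 | 2 | 7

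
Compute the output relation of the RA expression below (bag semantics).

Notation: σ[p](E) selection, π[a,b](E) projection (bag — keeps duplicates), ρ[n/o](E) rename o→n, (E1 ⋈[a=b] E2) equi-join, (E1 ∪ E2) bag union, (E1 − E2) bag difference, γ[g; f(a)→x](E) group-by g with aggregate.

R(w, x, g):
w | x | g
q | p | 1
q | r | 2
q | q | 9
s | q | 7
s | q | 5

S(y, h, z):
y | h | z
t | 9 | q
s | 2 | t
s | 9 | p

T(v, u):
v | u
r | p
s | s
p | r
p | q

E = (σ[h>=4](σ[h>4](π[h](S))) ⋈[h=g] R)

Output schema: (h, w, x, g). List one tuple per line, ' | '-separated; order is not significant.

Per-node cardinality:
  S → 3
  π[h](S) → 3
  σ[h>4](π[h](S)) → 2
  σ[h>=4](σ[h>4](π[h](S))) → 2
  R → 5
  (σ[h>=4](σ[h>4](π[h](S))) ⋈[h=g] R) → 2

== RESULT ==
h | w | x | g
9 | q | q | 9
9 | q | q | 9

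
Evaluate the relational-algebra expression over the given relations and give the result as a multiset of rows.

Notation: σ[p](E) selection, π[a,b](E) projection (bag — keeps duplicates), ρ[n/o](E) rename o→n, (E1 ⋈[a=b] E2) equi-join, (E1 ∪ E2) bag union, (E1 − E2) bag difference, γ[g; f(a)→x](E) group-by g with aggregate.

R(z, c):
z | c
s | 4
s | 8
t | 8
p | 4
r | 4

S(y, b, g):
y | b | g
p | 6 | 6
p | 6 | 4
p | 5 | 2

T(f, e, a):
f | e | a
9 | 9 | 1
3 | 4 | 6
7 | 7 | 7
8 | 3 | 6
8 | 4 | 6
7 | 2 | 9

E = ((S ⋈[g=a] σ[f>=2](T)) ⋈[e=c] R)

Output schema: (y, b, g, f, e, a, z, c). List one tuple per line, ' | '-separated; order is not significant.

Per-node cardinality:
  S → 3
  T → 6
  σ[f>=2](T) → 6
  (S ⋈[g=a] σ[f>=2](T)) → 3
  R → 5
  ((S ⋈[g=a] σ[f>=2](T)) ⋈[e=c] R) → 6

== RESULT ==
y | b | g | f | e | a | z | c
p | 6 | 6 | 3 | 4 | 6 | p | 4
p | 6 | 6 | 3 | 4 | 6 | r | 4
p | 6 | 6 | 3 | 4 | 6 | s | 4
p | 6 | 6 | 8 | 4 | 6 | p | 4
p | 6 | 6 | 8 | 4 | 6 | r | 4
p | 6 | 6 | 8 | 4 | 6 | s | 4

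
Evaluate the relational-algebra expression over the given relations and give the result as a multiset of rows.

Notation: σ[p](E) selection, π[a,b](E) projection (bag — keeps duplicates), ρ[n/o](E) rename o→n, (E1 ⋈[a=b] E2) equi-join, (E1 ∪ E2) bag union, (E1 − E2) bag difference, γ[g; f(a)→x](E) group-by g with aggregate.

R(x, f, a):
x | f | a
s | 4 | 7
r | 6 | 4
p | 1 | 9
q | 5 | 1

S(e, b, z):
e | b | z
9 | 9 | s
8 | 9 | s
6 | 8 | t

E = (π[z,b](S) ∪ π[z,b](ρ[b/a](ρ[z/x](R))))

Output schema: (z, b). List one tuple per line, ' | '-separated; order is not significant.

Subexpression sizes:
  S → 3
  π[z,b](S) → 3
  R → 4
  ρ[z/x](R) → 4
  ρ[b/a](ρ[z/x](R)) → 4
  π[z,b](ρ[b/a](ρ[z/x](R))) → 4
  (π[z,b](S) ∪ π[z,b](ρ[b/a](ρ[z/x](R)))) → 7

== RESULT ==
z | b
p | 9
q | 1
r | 4
s | 7
s | 9
s | 9
t | 8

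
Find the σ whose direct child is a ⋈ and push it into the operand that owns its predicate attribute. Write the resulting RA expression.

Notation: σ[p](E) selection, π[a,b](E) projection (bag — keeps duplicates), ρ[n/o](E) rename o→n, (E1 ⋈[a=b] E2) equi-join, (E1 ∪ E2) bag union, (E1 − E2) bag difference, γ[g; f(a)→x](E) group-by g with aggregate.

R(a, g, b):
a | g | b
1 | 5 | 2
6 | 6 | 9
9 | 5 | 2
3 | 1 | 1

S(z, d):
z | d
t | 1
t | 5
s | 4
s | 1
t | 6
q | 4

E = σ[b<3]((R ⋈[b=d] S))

σ filters on b, owned by the left side.
E' = (σ[b<3](R) ⋈[b=d] S)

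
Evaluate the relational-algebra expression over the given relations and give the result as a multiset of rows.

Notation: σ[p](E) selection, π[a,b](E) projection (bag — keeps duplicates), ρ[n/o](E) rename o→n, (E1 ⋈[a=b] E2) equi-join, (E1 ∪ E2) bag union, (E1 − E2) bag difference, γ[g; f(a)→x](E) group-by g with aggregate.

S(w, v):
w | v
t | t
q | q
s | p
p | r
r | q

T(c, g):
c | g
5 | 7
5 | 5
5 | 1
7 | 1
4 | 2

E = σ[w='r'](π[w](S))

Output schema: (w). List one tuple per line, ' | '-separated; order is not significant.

Stepwise |·|:
  S → 5
  π[w](S) → 5
  σ[w='r'](π[w](S)) → 1

== RESULT ==
w
r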